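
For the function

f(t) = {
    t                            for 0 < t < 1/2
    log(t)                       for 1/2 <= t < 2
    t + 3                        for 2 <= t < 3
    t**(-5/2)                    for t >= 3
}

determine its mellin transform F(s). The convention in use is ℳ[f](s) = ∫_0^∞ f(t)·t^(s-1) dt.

(-270*2**(2*s)*s**2*(2*s - 5) + 54*2**(2*s)*s*(s + 1)*(2*s - 5)*log(2) - 162*2**(2*s)*s*(2*s - 5) - 54*2**(2*s)*(s + 1)*(2*s - 5) - 4*sqrt(3)*6**s*s**2*(s + 1) + 324*6**s*s**2*(2*s - 5) + 162*6**s*s*(2*s - 5) + 27*s**2*(2*s - 5) + 54*s*(s + 1)*(2*s - 5)*log(2) + (2*s - 5)*(54*s + 54))/(54*2**s*s**2*(s + 1)*(2*s - 5))
  -1 < Re(s) < 5/2

split f at 1/2, 2, 3: ℳ[f](s) collects 4 kernel integrals
for t in [0, 1/2): the term is ∫ t·t^(s-1)
the [1/2, 2) slice contributes ∫ log(t)·t^(s-1) dt
segment 2 to 3 holds (t + 3); add its integral
for t in [3, ∞): the term is ∫ t**(-5/2)·t^(s-1)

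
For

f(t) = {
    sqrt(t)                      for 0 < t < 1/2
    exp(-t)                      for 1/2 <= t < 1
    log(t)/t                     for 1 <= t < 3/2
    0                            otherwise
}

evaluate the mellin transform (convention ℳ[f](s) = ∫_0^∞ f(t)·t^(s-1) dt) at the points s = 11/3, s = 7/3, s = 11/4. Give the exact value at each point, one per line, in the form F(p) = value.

the 3 pieces separated at 1/2, 1 each add one integral
for t in [0, 1/2): the term is ∫ sqrt(t)·t^(s-1)
on [1/2, 1) integrate f = exp(-t) against the kernel
∫ log(t)/t·t^(s-1) over [1, 3/2)

F(11/3) = -uppergamma(11/3, 1) - 81*2**(1/3)*3**(2/3)/512 + 3*2**(5/6)/400 + 9/64 + log(3**(27*2**(1/3)*3**(2/3)/64)/2**(27*2**(1/3)*3**(2/3)/64)) + uppergamma(11/3, 1/2)
F(7/3) = -uppergamma(7/3, 1) - 27*2**(2/3)*3**(1/3)/64 + 3*2**(1/6)/68 + log(3**(9*2**(2/3)*3**(1/3)/16)/2**(9*2**(2/3)*3**(1/3)/16)) + 9/16 + uppergamma(7/3, 1/2)
F(11/4) = -uppergamma(11/4, 1) - 12*2**(1/4)*3**(3/4)/49 + 2**(3/4)/52 + 16/49 + log(3**(3*2**(1/4)*3**(3/4)/7)/2**(3*2**(1/4)*3**(3/4)/7)) + uppergamma(11/4, 1/2)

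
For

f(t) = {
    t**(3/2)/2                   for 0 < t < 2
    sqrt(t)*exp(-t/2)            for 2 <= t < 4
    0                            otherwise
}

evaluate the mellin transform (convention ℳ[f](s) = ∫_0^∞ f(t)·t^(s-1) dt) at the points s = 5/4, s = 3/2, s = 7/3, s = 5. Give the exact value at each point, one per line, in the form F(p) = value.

undo the shared t-power: t/2 on [0, 2); exp(-t/2) on [2, 4)
the common scale on t comes off first: t on [0, 1); exp(-t) on [1, 2)
treat the 2 regions marked off by 2 separately and sum
for t in [0, 2): the term is ∫ t**(3/2)/2·t^(s-1)
the [2, 4) slice contributes ∫ sqrt(t)*exp(-t/2)·t^(s-1) dt

F(5/4) = 2*2**(3/4)*(-uppergamma(7/4, 2) + 4/11 + uppergamma(7/4, 1))
F(3/2) = -12*exp(-2) + 4/3 + 8*exp(-1)
F(7/3) = 4*2**(5/6)*(-uppergamma(17/6, 2) + 6/23 + uppergamma(17/6, 1))
F(5) = sqrt(2)*(-105170*sqrt(2) + (-12285*sqrt(pi)*erfc(sqrt(2)) + 64 + 12285*sqrt(pi)*erfc(1))*exp(2) + 49790*E)*exp(-2)/13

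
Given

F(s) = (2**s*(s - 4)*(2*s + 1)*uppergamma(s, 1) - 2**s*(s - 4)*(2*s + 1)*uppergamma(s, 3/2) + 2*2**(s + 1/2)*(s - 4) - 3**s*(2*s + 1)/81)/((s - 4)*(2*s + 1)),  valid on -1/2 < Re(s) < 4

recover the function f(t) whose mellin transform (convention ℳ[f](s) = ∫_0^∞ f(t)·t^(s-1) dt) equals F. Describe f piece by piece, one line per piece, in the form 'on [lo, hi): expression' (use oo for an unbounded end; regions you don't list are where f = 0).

summing 3 kernel integrals split by 2, 3 yields ℳ[f](s)
∫ sqrt(t)·t^(s-1) over [0, 2)
for t in [2, 3): the term is ∫ exp(-t/2)·t^(s-1)
∫ over [3, ∞) of t**(-4)·t^(s-1) joins the sum

on [0, 2): sqrt(t)
on [2, 3): exp(-t/2)
on [3, oo): t**(-4)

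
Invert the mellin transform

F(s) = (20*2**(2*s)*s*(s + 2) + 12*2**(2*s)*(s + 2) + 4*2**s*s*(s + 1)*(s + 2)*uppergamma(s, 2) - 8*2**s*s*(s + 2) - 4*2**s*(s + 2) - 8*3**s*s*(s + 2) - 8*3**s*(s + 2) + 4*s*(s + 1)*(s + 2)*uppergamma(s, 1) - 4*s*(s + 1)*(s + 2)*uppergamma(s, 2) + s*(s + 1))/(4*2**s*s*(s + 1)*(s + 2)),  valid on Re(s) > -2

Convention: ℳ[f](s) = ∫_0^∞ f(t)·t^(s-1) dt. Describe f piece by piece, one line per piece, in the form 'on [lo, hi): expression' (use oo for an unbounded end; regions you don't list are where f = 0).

on [0, 1/2): t**2
on [1/2, 1): exp(-2*t)
on [1, 3/2): t + 1
on [3/2, 2): t + 3
on [2, oo): exp(-t)

f breaks at 1/2, 1, 3/2, 2 into 5 integrals to sum
segment 0 to 1/2 holds t**2; add its integral
over [1/2, 1), the kernel integral of exp(-2*t) enters the sum
[1, 3/2) adds the kernel integral of (t + 1)
for t in [3/2, 2): the term is ∫ (t + 3)·t^(s-1)
segment [2, ∞) carries exp(-t); integrate it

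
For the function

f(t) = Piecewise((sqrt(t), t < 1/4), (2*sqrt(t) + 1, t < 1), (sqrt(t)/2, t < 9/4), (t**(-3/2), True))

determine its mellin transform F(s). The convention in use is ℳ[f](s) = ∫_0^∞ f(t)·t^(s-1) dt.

the power substitution comes off first: t on [0, 1/2); 2*t + 1 on [1/2, 1); t/2 on [1, 3/2); …
linearity at 1/4, 1, 9/4 turns ℳ[f](s) into 4 summed integrals
segment [0, 1/4) carries sqrt(t); integrate it
over [1/4, 1), the kernel integral of (2*sqrt(t) + 1) enters the sum
over [1, 9/4), the kernel integral of sqrt(t)/2 enters the sum
segment [9/4, ∞) carries t**(-3/2); integrate it

(270*2**(2*s)*s*(2*s - 3) + 54*2**(2*s)*(2*s - 3) + 81*3**(2*s)*s*(2*s - 3) - 32*9**s*s*(2*s + 1) - 162*s*(2*s - 3) - 108*s + 162)/(54*2**(2*s)*s*(2*s - 3)*(2*s + 1))
  -1/2 < Re(s) < 3/2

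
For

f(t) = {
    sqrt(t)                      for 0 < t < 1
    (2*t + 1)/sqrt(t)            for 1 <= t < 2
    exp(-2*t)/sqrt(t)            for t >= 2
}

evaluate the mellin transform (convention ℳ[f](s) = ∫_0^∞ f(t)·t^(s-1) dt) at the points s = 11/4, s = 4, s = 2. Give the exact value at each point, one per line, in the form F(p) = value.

F(11/4) = -88/117 + 2**(3/4)*uppergamma(9/4, 4)/8 + 784*2**(1/4)/117
F(4) = (sqrt(2)*(945*sqrt(pi)*exp(4)*erfc(2) + 29988)/8064 + (-4096 + 75776*sqrt(2))*exp(4)/8064)*exp(-4)
F(2) = -16/15 + sqrt(2)*sqrt(pi)*erfc(2)/8 + sqrt(2)*exp(-4)/2 + 68*sqrt(2)/15

undo the shared t-power: 1 on [0, 1); (2*t + 1)/t on [1, 2); exp(-2*t)/t on [2, ∞)
invert the shared t-power to get t on [0, 1); 2*t + 1 on [1, 2); exp(-2*t) on [2, ∞)
decompose at 1, 2; ℳ[f](s) sums the 3 pieces' integrals
∫ over [0, 1) of sqrt(t)·t^(s-1) joins the sum
piece [1, 2): integrate (2*t + 1)/sqrt(t) against the kernel
segment [2, ∞) carries exp(-2*t)/sqrt(t); integrate it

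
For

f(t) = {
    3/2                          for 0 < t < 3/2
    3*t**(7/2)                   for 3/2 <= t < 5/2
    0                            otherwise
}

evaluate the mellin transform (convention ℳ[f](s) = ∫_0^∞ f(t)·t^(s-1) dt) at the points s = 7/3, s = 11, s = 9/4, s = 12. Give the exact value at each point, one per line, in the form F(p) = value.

F(7/3) = -2187*2**(1/6)*3**(5/6)/1120 + 81*2**(2/3)*3**(1/3)/112 + 5625*2**(1/6)*5**(5/6)/224
F(11) = -14348907*sqrt(6)/475136 + 531441/45056 + 18310546875*sqrt(10)/475136
F(9/4) = 3*2**(1/4)*(-243*3**(3/4) + 92*sqrt(2)*3**(1/4) + 3125*5**(3/4))/368
F(12) = -43046721*sqrt(6)/1015808 + 531441/32768 + 91552734375*sqrt(10)/1015808

the 2 pieces separated at 3/2 each add one integral
on [0, 3/2) integrate f = 3/2 against the kernel
segment 3/2 to 5/2 holds 3*t**(7/2); add its integral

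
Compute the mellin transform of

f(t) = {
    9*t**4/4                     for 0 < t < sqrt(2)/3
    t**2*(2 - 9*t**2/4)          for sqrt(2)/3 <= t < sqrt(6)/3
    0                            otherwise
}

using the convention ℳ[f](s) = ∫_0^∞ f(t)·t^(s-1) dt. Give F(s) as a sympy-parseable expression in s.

peel off the shared t-power: 9*t**2/4 on [0, sqrt(2)/3); 2 - 9*t**2/4 on [sqrt(2)/3, sqrt(6)/3)
the common scale on t comes off first: t**2 on [0, sqrt(2)/2); 2 - t**2 on [sqrt(2)/2, sqrt(6)/2)
remove the power substitution first: t on [0, 1/2); 2 - t on [1/2, 3/2)
cuts at sqrt(2)/3: linearity sums the 2 kernel integrals
∫ over [0, sqrt(2)/3) of 9*t**4/4·t^(s-1) joins the sum
segment [sqrt(2)/3, sqrt(6)/3) carries t**2*(2 - 9*t**2/4); integrate it

2**(s/2)*(3*3**(s/2)*(s + 2) + 24*3**(s/2) - 2*s - 12)/(9*3**s*(s + 2)*(s + 4))
  Re(s) > -4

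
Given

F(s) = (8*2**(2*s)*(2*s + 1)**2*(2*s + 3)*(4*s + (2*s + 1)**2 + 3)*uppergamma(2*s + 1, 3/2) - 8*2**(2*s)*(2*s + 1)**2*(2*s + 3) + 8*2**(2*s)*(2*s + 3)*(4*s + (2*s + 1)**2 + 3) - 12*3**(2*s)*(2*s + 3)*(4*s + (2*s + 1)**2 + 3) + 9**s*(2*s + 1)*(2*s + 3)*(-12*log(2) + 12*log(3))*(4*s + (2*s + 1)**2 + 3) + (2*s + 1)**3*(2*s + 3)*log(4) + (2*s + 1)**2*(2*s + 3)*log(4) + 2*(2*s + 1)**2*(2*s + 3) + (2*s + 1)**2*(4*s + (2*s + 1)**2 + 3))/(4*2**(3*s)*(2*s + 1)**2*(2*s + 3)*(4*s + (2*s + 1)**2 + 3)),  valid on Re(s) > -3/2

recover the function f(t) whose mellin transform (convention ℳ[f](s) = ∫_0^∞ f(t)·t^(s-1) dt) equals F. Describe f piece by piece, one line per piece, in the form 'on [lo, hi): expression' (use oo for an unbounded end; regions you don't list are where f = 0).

on [0, 1/8): 2*sqrt(2)*t**(3/2)
on [1/8, 1/2): 2*t*log(sqrt(2)*sqrt(t))
on [1/2, 9/8): sqrt(2)*sqrt(t)*log(sqrt(2)*sqrt(t))
on [9/8, oo): sqrt(2)*sqrt(t)*exp(-sqrt(2)*sqrt(t))

remove the common scale on t first: t**(3/2) on [0, 1/4); t*log(sqrt(t)) on [1/4, 1); sqrt(t)*log(sqrt(t)) on [1, 9/4); …
the power substitution comes off first: t**3 on [0, 1/2); t**2*log(t) on [1/2, 1); t*log(t) on [1, 3/2); …
back out the shared t-power: t**2 on [0, 1/2); t*log(t) on [1/2, 1); log(t) on [1, 3/2); …
summing 4 kernel integrals split by 1/8, 1/2, 9/8 yields ℳ[f](s)
∫ over [0, 1/8) of 2*sqrt(2)*t**(3/2)·t^(s-1) joins the sum
[1/8, 1/2) adds the kernel integral of 2*t*log(sqrt(2)*sqrt(t))
segment 1/2 to 9/8 holds sqrt(2)*sqrt(t)*log(sqrt(2)*sqrt(t)); add its integral
over [9/8, ∞), the kernel integral of sqrt(2)*sqrt(t)*exp(-sqrt(2)*sqrt(t)) enters the sum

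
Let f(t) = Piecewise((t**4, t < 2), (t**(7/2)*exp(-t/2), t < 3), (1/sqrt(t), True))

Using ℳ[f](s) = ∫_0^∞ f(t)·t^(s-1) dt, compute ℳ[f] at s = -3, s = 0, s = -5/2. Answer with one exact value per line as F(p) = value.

F(-3) = -sqrt(2)*sqrt(pi)*erfc(sqrt(6)/2) + 2*sqrt(3)/567 + sqrt(2)*sqrt(pi)*erfc(1) + 2
F(0) = -78*sqrt(3)*exp(-3/2) - 15*sqrt(2)*sqrt(pi)*erfc(sqrt(6)/2) + 2*sqrt(3)/3 + 4 + 15*sqrt(2)*sqrt(pi)*erfc(1) + 58*sqrt(2)*exp(-1)
F(-5/2) = -2*exp(-3/2) + 1/81 + 2*exp(-1) + 4*sqrt(2)/3

reversing the shared t-power: t**2 on [0, 2); t**(3/2)*exp(-t/2) on [2, 3); t**(-5/2) on [3, ∞)
peel off the shared t-power: t**(3/2) on [0, 2); t*exp(-t/2) on [2, 3); t**(-3) on [3, ∞)
invert the shared t-power to get sqrt(t) on [0, 2); exp(-t/2) on [2, 3); t**(-4) on [3, ∞)
treat the 3 regions marked off by 2, 3 separately and sum
segment 0 to 2 holds t**4; add its integral
the [2, 3) slice contributes ∫ t**(7/2)*exp(-t/2)·t^(s-1) dt
on [3, ∞) integrate f = 1/sqrt(t) against the kernel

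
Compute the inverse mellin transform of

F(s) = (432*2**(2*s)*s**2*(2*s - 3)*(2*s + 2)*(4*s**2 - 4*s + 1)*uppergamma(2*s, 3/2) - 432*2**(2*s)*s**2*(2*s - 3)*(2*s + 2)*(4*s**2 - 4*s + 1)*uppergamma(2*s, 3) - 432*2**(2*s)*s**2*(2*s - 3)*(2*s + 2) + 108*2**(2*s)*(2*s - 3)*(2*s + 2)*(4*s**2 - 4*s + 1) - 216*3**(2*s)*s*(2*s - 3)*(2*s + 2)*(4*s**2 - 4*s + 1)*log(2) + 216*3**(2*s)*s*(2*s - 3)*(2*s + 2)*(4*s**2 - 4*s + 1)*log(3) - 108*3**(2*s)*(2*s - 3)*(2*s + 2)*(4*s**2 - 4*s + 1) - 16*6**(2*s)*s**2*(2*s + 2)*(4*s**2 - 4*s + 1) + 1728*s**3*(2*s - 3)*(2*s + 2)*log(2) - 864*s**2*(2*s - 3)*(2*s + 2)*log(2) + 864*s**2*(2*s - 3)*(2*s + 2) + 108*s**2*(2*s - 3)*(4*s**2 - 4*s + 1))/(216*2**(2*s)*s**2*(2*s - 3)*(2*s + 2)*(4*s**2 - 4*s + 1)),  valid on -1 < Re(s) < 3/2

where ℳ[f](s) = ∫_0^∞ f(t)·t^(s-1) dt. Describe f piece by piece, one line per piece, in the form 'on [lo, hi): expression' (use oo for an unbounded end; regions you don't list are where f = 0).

undo the power substitution: t**2 on [0, 1/2); log(t)/t on [1/2, 1); log(t) on [1, 3/2); …
treat the 5 regions marked off by 1/4, 1, 9/4, 9 separately and sum
for t in [0, 1/4): the term is ∫ t·t^(s-1)
on [1/4, 1): add ∫ log(sqrt(t))/sqrt(t)·t^(s-1) dt
over [1, 9/4), the kernel integral of log(sqrt(t)) enters the sum
segment [9/4, 9) carries exp(-sqrt(t)); integrate it
∫ over [9, ∞) of t**(-3/2)·t^(s-1) joins the sum

on [0, 1/4): t
on [1/4, 1): log(sqrt(t))/sqrt(t)
on [1, 9/4): log(sqrt(t))
on [9/4, 9): exp(-sqrt(t))
on [9, oo): t**(-3/2)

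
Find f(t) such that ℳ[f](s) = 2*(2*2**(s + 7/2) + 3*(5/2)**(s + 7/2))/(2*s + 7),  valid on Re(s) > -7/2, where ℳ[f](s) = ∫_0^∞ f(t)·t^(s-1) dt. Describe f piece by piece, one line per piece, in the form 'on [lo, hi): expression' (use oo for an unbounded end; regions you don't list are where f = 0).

the 2 pieces separated at 2 each add one integral
between 0 and 2 the integrand is 5*t**(7/2)·t^(s-1)
the [2, 5/2) slice contributes ∫ 3*t**(7/2)·t^(s-1) dt

on [0, 2): 5*t**(7/2)
on [2, 5/2): 3*t**(7/2)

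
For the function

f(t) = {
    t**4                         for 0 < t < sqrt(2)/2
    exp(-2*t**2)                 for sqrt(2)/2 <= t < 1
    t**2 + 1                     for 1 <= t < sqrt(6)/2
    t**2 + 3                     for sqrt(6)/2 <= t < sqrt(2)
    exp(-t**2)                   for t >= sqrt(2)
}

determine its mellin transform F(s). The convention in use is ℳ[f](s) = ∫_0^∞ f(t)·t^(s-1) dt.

(sqrt(2)/2)**s*(2*2**(s/2)*s*(s + 2)*(s + 4)*uppergamma(s/2, 2) - 8*2**(s/2)*s*(s + 4) - 8*2**(s/2)*(s + 4) + 20*2**s*s*(s + 4) + 24*2**s*(s + 4) - 8*3**(s/2)*s*(s + 4) - 16*3**(s/2)*(s + 4) + 2*s*(s + 2)*(s + 4)*uppergamma(s/2, 1) - 2*s*(s + 2)*(s + 4)*uppergamma(s/2, 2) + s*(s + 2))/(4*s*(s + 2)*(s + 4))
  Re(s) > -4

peel off the power substitution: t**2 on [0, 1/2); exp(-2*t) on [1/2, 1); t + 1 on [1, 3/2); …
split f at sqrt(2)/2, 1, sqrt(6)/2, sqrt(2): ℳ[f](s) collects 5 kernel integrals
segment 0 to sqrt(2)/2 holds t**4; add its integral
on [sqrt(2)/2, 1): add ∫ exp(-2*t**2)·t^(s-1) dt
over [1, sqrt(6)/2), the kernel integral of (t**2 + 1) enters the sum
[sqrt(6)/2, sqrt(2)) adds the kernel integral of (t**2 + 3)
the [sqrt(2), ∞) slice contributes ∫ exp(-t**2)·t^(s-1) dt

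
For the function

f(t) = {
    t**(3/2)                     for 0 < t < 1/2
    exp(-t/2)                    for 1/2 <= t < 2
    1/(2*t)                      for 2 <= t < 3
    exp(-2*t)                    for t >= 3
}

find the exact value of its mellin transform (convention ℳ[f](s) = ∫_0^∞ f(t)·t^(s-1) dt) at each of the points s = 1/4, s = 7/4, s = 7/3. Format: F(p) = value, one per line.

F(1/4) = -2**(1/4)*uppergamma(1/4, 1) - 2*3**(1/4)/9 + 2**(3/4)*uppergamma(1/4, 6)/2 + 10*2**(1/4)/21 + 2**(1/4)*uppergamma(1/4, 1/4)
F(7/4) = -2*2**(3/4)*uppergamma(7/4, 1) - 101*2**(3/4)/156 + 2**(1/4)*uppergamma(7/4, 6)/4 + 2*3**(3/4)/3 + 2*2**(3/4)*uppergamma(7/4, 1/4)
F(7/3) = -4*2**(1/3)*uppergamma(7/3, 1) - 3*2**(1/3)/4 + 2**(2/3)*uppergamma(7/3, 6)/8 + 3*2**(1/6)/184 + 9*3**(1/3)/8 + 4*2**(1/3)*uppergamma(7/3, 1/4)

integrate the 4 segments split at 1/2, 2, 3, then add the results
over [0, 1/2), the kernel integral of t**(3/2) enters the sum
piece [1/2, 2): integrate exp(-t/2) against the kernel
∫ over [2, 3) of 1/(2*t)·t^(s-1) joins the sum
between 3 and ∞ the integrand is exp(-2*t)·t^(s-1)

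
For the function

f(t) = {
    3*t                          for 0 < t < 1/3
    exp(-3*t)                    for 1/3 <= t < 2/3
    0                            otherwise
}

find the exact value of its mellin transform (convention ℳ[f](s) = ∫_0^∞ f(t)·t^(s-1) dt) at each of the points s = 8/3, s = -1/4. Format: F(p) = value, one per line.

F(8/3) = 3**(1/3)*(-11*uppergamma(8/3, 2) + 3 + 11*uppergamma(8/3, 1))/297
F(-1/4) = 3**(1/4)*(-uppergamma(-1/4, 2) + uppergamma(-1/4, 1) + 4/3)

remove the common scale on t first: t on [0, 1); exp(-t) on [1, 2)
the 2 pieces separated at 1/3 each add one integral
for t in [0, 1/3): the term is ∫ 3*t·t^(s-1)
between 1/3 and 2/3 the integrand is exp(-3*t)·t^(s-1)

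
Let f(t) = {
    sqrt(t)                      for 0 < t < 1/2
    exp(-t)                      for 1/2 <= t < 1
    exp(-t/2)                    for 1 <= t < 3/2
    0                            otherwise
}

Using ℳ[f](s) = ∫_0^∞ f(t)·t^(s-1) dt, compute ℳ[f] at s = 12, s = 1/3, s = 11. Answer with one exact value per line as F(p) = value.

F(12) = -354434904271143*exp(-3/4)/1024 - 108505112*exp(-1) + sqrt(2)/102400 + 552203144321471*exp(-1/2)/2048
F(1/3) = -2**(1/3)*uppergamma(1/3, 3/4) - uppergamma(1/3, 1) + uppergamma(1/3, 1/2) + 3*2**(1/6)/5 + 2**(1/3)*uppergamma(1/3, 1/2)
F(11) = -8055338729409*exp(-3/4)/512 - 9864101*exp(-1) + sqrt(2)/47104 + 12553134696189*exp(-1/2)/1024

decompose at 1/2, 1; ℳ[f](s) sums the 3 pieces' integrals
[0, 1/2) adds the kernel integral of sqrt(t)
∫ exp(-t)·t^(s-1) over [1/2, 1)
∫ exp(-t/2)·t^(s-1) over [1, 3/2)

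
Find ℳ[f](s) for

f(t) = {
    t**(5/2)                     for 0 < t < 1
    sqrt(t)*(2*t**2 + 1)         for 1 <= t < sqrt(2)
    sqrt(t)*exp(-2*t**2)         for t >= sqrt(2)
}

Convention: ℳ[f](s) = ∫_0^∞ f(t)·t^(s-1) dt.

back out the shared t-power: t**2 on [0, 1); 2*t**2 + 1 on [1, sqrt(2)); exp(-2*t**2) on [sqrt(2), ∞)
the power substitution comes off first: t on [0, 1); 2*t + 1 on [1, 2); exp(-2*t) on [2, ∞)
slice at 1, sqrt(2), transform all 3 pieces, and sum them
segment 0 to 1 holds t**(5/2); add its integral
[1, sqrt(2)) adds the kernel integral of sqrt(t)*(2*t**2 + 1)
on [sqrt(2), ∞) integrate f = sqrt(t)*exp(-2*t**2) against the kernel

2**(-s - 3/2)*(2**(s/2 + 1/4)*(2*s + 1)*(2*s + 5)*uppergamma(s/2 + 1/4, 4) + 2**(s + 7/2)*(-2*s - 1) - 2**(s + 9/2) + 2**(3*s/2 + 11/4)*(10*s + 5) + 2**(3*s/2 + 19/4))/((2*s + 1)*(2*s + 5))
  Re(s) > -5/2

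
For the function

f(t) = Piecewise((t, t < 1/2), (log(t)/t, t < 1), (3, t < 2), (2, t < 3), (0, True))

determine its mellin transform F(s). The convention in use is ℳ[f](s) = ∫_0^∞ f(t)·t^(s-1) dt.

(2*2**(2*s)*(s + 1)*(s**2 - 2*s + 1) - 2*2**s*s*(s + 1) - 6*2**s*(s + 1)*(s**2 - 2*s + 1) + 4*6**s*(s + 1)*(s**2 - 2*s + 1) + 4*s**2*(s + 1)*log(2) - 4*s*(s + 1)*log(2) + 4*s*(s + 1) + s*(s**2 - 2*s + 1))/(2*2**s*s*(s + 1)*(s**2 - 2*s + 1))
  Re(s) > -1

summing 4 kernel integrals split by 1/2, 1, 2 yields ℳ[f](s)
∫ over [0, 1/2) of t·t^(s-1) joins the sum
between 1/2 and 1 the integrand is log(t)/t·t^(s-1)
between 1 and 2 the integrand is 3·t^(s-1)
∫ 2·t^(s-1) over [2, 3)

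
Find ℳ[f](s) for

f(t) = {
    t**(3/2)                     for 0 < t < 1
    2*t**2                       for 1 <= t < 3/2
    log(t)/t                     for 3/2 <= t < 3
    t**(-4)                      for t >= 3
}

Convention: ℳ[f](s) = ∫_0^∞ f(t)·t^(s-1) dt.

the 4 pieces separated at 1, 3/2, 3 each add one integral
between 0 and 1 the integrand is t**(3/2)·t^(s-1)
over [1, 3/2), the kernel integral of 2*t**2 enters the sum
for t in [3/2, 3): the term is ∫ log(t)/t·t^(s-1)
∫ t**(-4)·t^(s-1) over [3, ∞)

(324*2**s*(s - 4)*(s + 2)*(s**2 - 2*s + 1) - 324*2**s*(s - 4)*(2*s + 3)*(s**2 - 2*s + 1) - 108*3**s*s*(s - 4)*(s + 2)*(2*s + 3)*log(3) + 108*3**s*s*(s - 4)*(s + 2)*(2*s + 3)*log(2) - 108*3**s*(s - 4)*(s + 2)*(2*s + 3)*log(2) + 108*3**s*(s - 4)*(s + 2)*(2*s + 3) + 108*3**s*(s - 4)*(s + 2)*(2*s + 3)*log(3) + 729*3**s*(s - 4)*(2*s + 3)*(s**2 - 2*s + 1) + 54*6**s*s*(s - 4)*(s + 2)*(2*s + 3)*log(3) - 54*6**s*(s - 4)*(s + 2)*(2*s + 3)*log(3) - 54*6**s*(s - 4)*(s + 2)*(2*s + 3) - 2*6**s*(s + 2)*(2*s + 3)*(s**2 - 2*s + 1))/(162*2**s*(s - 4)*(s + 2)*(2*s + 3)*(s**2 - 2*s + 1))
  -3/2 < Re(s) < 4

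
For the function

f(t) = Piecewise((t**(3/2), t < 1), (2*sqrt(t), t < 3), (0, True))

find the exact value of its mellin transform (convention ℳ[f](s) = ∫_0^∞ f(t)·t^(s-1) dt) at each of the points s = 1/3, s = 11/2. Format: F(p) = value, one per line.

f breaks at 1 into 2 integrals to sum
segment [0, 1) carries t**(3/2); integrate it
for t in [1, 3): the term is ∫ 2*sqrt(t)·t^(s-1)

F(1/3) = -102/55 + 12*3**(5/6)/5
F(11/2) = 5099/21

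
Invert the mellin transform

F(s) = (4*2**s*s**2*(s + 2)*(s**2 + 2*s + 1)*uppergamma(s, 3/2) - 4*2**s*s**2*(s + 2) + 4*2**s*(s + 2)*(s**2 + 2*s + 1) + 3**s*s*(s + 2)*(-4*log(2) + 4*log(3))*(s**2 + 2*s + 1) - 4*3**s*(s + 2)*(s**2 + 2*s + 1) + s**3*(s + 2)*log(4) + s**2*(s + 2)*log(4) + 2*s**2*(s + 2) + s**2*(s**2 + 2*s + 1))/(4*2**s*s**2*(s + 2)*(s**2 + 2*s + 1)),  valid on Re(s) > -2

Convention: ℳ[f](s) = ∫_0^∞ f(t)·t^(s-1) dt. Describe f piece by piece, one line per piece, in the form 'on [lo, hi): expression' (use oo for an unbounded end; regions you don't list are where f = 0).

cuts at 1/2, 1, 3/2: linearity sums the 4 kernel integrals
the [0, 1/2) slice contributes ∫ t**2·t^(s-1) dt
for t in [1/2, 1): the term is ∫ t*log(t)·t^(s-1)
for t in [1, 3/2): the term is ∫ log(t)·t^(s-1)
∫ exp(-t)·t^(s-1) over [3/2, ∞)

on [0, 1/2): t**2
on [1/2, 1): t*log(t)
on [1, 3/2): log(t)
on [3/2, oo): exp(-t)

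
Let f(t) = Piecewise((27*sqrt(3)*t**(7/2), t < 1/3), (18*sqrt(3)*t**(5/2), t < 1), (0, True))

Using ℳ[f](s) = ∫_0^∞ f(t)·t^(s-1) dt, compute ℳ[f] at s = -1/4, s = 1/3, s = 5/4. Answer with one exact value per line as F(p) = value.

reversing the common scale on t: t**(7/2) on [0, 1); 2*t**(5/2) on [1, 3)
strip the shared t-power: t**(3/2) on [0, 1); 2*sqrt(t) on [1, 3)
breakpoints 1/3: one integral from each of the 2 segments
over [0, 1/3), the kernel integral of 27*sqrt(3)*t**(7/2) enters the sum
segment [1/3, 1) carries 18*sqrt(3)*t**(5/2); integrate it

F(-1/4) = -68*3**(1/4)/117 + 8*sqrt(3)
F(1/3) = -58*3**(2/3)/391 + 108*sqrt(3)/17
F(5/4) = -92*3**(3/4)/2565 + 24*sqrt(3)/5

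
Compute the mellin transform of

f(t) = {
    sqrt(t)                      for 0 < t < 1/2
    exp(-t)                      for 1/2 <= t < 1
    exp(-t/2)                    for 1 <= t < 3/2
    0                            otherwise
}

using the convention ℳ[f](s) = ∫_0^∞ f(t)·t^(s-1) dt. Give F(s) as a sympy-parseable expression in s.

treat the 3 regions marked off by 1/2, 1 separately and sum
on [0, 1/2): add ∫ sqrt(t)·t^(s-1) dt
∫ exp(-t)·t^(s-1) over [1/2, 1)
segment [1, 3/2) carries exp(-t/2); integrate it

(2**s*(2*s + 1)*uppergamma(s, 1/2) - 2**s*(2*s + 1)*uppergamma(s, 1) + 4**s*(2*s + 1)*uppergamma(s, 1/2) - 4**s*(2*s + 1)*uppergamma(s, 3/4) + sqrt(2))/(2**s*(2*s + 1))
  Re(s) > -1/2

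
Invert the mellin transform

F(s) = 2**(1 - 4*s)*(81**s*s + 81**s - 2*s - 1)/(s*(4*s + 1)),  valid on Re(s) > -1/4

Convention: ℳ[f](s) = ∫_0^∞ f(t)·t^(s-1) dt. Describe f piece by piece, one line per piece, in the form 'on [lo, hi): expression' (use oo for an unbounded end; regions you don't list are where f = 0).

remove the power substitution first: sqrt(t) on [0, 1/4); 2 - sqrt(t) on [1/4, 9/4)
invert the power substitution to get t on [0, 1/2); 2 - t on [1/2, 3/2)
decompose at 1/16; ℳ[f](s) sums the 2 pieces' integrals
[0, 1/16) adds the kernel integral of t**(1/4)
segment [1/16, 81/16) carries (2 - t**(1/4)); integrate it

on [0, 1/16): t**(1/4)
on [1/16, 81/16): 2 - t**(1/4)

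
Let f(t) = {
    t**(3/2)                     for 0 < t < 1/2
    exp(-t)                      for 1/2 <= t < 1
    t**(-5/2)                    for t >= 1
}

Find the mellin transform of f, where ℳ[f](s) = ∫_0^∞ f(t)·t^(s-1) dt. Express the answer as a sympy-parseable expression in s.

linearity at 1/2, 1 turns ℳ[f](s) into 3 summed integrals
the [0, 1/2) slice contributes ∫ t**(3/2)·t^(s-1) dt
[1/2, 1) adds the kernel integral of exp(-t)
segment 1 to ∞ holds t**(-5/2); add its integral

(2*2**s*(2*s - 5)*(2*s + 3)*uppergamma(s, 1/2) - 2*2**s*(2*s - 5)*(2*s + 3)*uppergamma(s, 1) - 4*2**s*(2*s + 3) + sqrt(2)*(2*s - 5))/(2*2**s*(2*s - 5)*(2*s + 3))
  -3/2 < Re(s) < 5/2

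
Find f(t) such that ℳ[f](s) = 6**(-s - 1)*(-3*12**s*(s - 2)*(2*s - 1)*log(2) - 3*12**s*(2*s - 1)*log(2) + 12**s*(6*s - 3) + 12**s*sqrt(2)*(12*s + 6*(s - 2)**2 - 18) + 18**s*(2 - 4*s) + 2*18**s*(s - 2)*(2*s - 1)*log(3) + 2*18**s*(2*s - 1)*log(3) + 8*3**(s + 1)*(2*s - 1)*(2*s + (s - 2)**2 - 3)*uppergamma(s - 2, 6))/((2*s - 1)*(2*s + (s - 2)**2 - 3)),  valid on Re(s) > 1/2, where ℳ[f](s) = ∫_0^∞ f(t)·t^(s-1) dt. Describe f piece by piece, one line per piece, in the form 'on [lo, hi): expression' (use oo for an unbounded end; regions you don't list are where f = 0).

undo the power substitution: t**(-1/4) on [0, 4); log(sqrt(t))/sqrt(t) on [4, 9); exp(-2*sqrt(t))/t on [9, ∞)
the shared t-power comes off first: t**(3/4) on [0, 4); sqrt(t)*log(sqrt(t)) on [4, 9); exp(-2*sqrt(t)) on [9, ∞)
undo the power substitution: t**(3/2) on [0, 2); t*log(t) on [2, 3); exp(-2*t) on [3, ∞)
slice at 2, 3, transform all 3 pieces, and sum them
[0, 2) adds the kernel integral of 1/sqrt(t)
between 2 and 3 the integrand is log(t)/t·t^(s-1)
between 3 and ∞ the integrand is exp(-2*t)/t**2·t^(s-1)

on [0, 2): 1/sqrt(t)
on [2, 3): log(t)/t
on [3, oo): exp(-2*t)/t**2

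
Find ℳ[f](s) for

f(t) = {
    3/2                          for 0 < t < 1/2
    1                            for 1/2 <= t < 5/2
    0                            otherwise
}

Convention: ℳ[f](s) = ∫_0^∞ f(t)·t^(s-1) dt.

(2*5**s + 1)/(2*2**s*s)
  Re(s) > 0

breakpoints 1/2: one integral from each of the 2 segments
∫ 3/2·t^(s-1) over [0, 1/2)
over [1/2, 5/2), the kernel integral of 1 enters the sum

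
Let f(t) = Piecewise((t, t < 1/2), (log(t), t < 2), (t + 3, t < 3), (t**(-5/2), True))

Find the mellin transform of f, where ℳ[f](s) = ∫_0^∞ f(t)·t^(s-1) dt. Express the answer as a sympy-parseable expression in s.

(-270*2**(2*s)*s**2*(2*s - 5) + 54*2**(2*s)*s*(s + 1)*(2*s - 5)*log(2) - 162*2**(2*s)*s*(2*s - 5) - 54*2**(2*s)*(s + 1)*(2*s - 5) - 4*sqrt(3)*6**s*s**2*(s + 1) + 324*6**s*s**2*(2*s - 5) + 162*6**s*s*(2*s - 5) + 27*s**2*(2*s - 5) + 54*s*(s + 1)*(2*s - 5)*log(2) + (2*s - 5)*(54*s + 54))/(54*2**s*s**2*(s + 1)*(2*s - 5))
  -1 < Re(s) < 5/2

along the cuts 1/2, 2, 3, ℳ[f](s) splits into 4 integrals
on [0, 1/2): add ∫ t·t^(s-1) dt
segment [1/2, 2) carries log(t); integrate it
between 2 and 3 the integrand is (t + 3)·t^(s-1)
∫ t**(-5/2)·t^(s-1) over [3, ∞)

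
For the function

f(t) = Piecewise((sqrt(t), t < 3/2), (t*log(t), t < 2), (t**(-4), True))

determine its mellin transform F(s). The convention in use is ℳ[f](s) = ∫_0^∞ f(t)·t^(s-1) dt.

split f at 3/2, 2: ℳ[f](s) collects 3 kernel integrals
segment 0 to 3/2 holds sqrt(t); add its integral
between 3/2 and 2 the integrand is t*log(t)·t^(s-1)
on [2, ∞) integrate f = t**(-4) against the kernel

(-32*2**(2*s)*(s - 4)*(2*s + 1) + 3**s*s*(s - 4)*(2*s + 1)*(-24*log(3) + 24*log(2)) + 3**s*(s - 4)*(2*s + 1)*(-24*log(3) + 24*log(2)) + 24*3**s*(s - 4)*(2*s + 1) + 16*3**s*sqrt(6)*(s - 4)*(s**2 + 2*s + 1) + 32*4**s*s*(s - 4)*(2*s + 1)*log(2) + 32*4**s*(s - 4)*(2*s + 1)*log(2) - 4**s*(2*s + 1)*(s**2 + 2*s + 1))/(16*2**s*(s - 4)*(2*s + 1)*(s**2 + 2*s + 1))
  -1/2 < Re(s) < 4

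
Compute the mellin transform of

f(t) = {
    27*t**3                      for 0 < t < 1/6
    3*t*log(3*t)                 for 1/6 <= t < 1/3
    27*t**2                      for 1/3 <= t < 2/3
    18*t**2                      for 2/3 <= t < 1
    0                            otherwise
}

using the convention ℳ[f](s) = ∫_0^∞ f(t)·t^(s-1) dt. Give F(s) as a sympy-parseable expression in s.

invert the common scale on t to get t**3 on [0, 1/2); t*log(t) on [1/2, 1); 3*t**2 on [1, 2); …
strip the shared t-power: t on [0, 1/2); log(t)/t on [1/2, 1); 3 on [1, 2); …
linearity at 1/6, 1/3, 2/3 turns ℳ[f](s) into 4 summed integrals
on [0, 1/6) integrate f = 27*t**3 against the kernel
∫ 3*t*log(3*t)·t^(s-1) over [1/6, 1/3)
∫ 27*t**2·t^(s-1) over [1/3, 2/3)
segment [2/3, 1) carries 18*t**2; integrate it

(32*2**(2*s)*(s + 3)*(2*s - (s + 2)**2 + 3) + 8*2**s*(s + 2)*(s + 3) - 24*2**s*(s + 3)*(2*s - (s + 2)**2 + 3) + 144*6**s*(s + 3)*(2*s - (s + 2)**2 + 3) - 4*(s + 2)**2*(s + 3)*log(2) - 4*(s + 2)*(s + 3) + 4*(s + 2)*(s + 3)*log(2) + (s + 2)*(2*s - (s + 2)**2 + 3))/(8*6**s*(s + 2)*(s + 3)*(2*s - (s + 2)**2 + 3))
  Re(s) > -3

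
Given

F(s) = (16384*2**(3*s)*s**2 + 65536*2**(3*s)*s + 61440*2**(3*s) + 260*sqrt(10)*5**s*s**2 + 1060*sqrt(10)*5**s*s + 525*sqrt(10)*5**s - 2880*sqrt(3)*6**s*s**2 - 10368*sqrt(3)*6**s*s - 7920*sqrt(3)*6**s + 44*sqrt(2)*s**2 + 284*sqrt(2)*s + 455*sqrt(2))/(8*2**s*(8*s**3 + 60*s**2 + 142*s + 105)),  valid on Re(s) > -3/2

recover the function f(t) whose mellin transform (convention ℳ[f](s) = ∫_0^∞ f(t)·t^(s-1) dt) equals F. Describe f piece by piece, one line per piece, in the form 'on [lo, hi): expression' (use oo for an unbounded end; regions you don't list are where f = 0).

on [0, 1/2): 4*t**(3/2)
on [1/2, 5/2): 5*t**(5/2)/2
on [5/2, 3): 3*t**(3/2)
on [3, 4): 2*t**(7/2)

slice at 1/2, 5/2, 3, transform all 4 pieces, and sum them
[0, 1/2) adds the kernel integral of 4*t**(3/2)
for t in [1/2, 5/2): the term is ∫ 5*t**(5/2)/2·t^(s-1)
∫ 3*t**(3/2)·t^(s-1) over [5/2, 3)
between 3 and 4 the integrand is 2*t**(7/2)·t^(s-1)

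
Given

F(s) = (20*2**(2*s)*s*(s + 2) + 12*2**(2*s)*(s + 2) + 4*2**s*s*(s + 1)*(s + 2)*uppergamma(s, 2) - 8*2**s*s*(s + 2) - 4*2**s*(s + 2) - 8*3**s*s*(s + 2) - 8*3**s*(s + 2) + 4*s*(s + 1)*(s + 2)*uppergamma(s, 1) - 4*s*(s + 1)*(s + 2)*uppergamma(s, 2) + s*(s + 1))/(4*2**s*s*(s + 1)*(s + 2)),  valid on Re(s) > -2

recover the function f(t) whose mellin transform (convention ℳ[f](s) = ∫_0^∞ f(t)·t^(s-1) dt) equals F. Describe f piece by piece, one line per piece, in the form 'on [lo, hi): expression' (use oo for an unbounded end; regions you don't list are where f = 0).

on [0, 1/2): t**2
on [1/2, 1): exp(-2*t)
on [1, 3/2): t + 1
on [3/2, 2): t + 3
on [2, oo): exp(-t)

the 5 pieces separated at 1/2, 1, 3/2, 2 each add one integral
segment 0 to 1/2 holds t**2; add its integral
piece [1/2, 1): integrate exp(-2*t) against the kernel
over [1, 3/2), the kernel integral of (t + 1) enters the sum
the [3/2, 2) slice contributes ∫ (t + 3)·t^(s-1) dt
the [2, ∞) slice contributes ∫ exp(-t)·t^(s-1) dt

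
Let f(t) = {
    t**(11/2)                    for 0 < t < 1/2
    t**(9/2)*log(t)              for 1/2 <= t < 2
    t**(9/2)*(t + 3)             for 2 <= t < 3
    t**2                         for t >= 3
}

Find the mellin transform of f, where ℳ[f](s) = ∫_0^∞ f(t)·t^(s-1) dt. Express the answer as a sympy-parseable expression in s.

back out the shared t-power: t**(7/2) on [0, 1/2); t**(5/2)*log(t) on [1/2, 2); t**(5/2)*(t + 3) on [2, 3); …
undo the shared t-power: t**(3/2) on [0, 1/2); sqrt(t)*log(t) on [1/2, 2); sqrt(t)*(t + 3) on [2, 3); …
the shared t-power comes off first: t on [0, 1/2); log(t) on [1/2, 2); t + 3 on [2, 3); …
decompose at 1/2, 2, 3; ℳ[f](s) sums the 4 pieces' integrals
over [0, 1/2), the kernel integral of t**(11/2) enters the sum
on [1/2, 2): add ∫ t**(9/2)*log(t)·t^(s-1) dt
∫ over [2, 3) of t**(9/2)*(t + 3)·t^(s-1) joins the sum
[3, ∞) adds the kernel integral of t**2

2**(-s - 9/2)*(-540*2**(2*s + 9)*(s + 2)*(s + 9/2)**2 + 108*2**(2*s + 9)*(s + 2)*(s + 9/2)*(s + 11/2)*log(2) - 324*2**(2*s + 9)*(s + 2)*(s + 9/2) - 108*2**(2*s + 9)*(s + 2)*(s + 11/2) + 648*6**(s + 9/2)*(s + 2)*(s + 9/2)**2 + 324*6**(s + 9/2)*(s + 2)*(s + 9/2) - 4*sqrt(3)*6**(s + 9/2)*(s + 9/2)**2*(s + 11/2) + 54*(s + 2)*(s + 9/2)**2 + 108*(s + 2)*(s + 9/2)*(s + 11/2)*log(2) + 2*(s + 2)*(54*s + 297))/(108*(s + 2)*(s + 9/2)**2*(s + 11/2))
  -11/2 < Re(s) < -2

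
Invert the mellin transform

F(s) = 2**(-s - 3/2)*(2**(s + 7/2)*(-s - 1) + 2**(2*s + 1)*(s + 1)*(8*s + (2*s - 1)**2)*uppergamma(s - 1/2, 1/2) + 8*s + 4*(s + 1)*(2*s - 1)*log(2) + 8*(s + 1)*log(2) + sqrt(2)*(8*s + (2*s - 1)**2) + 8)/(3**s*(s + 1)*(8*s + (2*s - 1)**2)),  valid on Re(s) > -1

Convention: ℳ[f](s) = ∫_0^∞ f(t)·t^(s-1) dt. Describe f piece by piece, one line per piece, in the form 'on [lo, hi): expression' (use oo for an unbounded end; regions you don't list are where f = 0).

on [0, 1/6): 3*t
on [1/6, 1/3): sqrt(3)*sqrt(t)*log(3*t)
on [1/3, oo): sqrt(3)*exp(-3*t/2)/(3*sqrt(t))

peel off the common scale on t: t on [0, 1/2); sqrt(t)*log(t) on [1/2, 1); exp(-t/2)/sqrt(t) on [1, ∞)
the shared t-power comes off first: sqrt(t) on [0, 1/2); log(t) on [1/2, 1); exp(-t/2)/t on [1, ∞)
remove the shared t-power first: t**(3/2) on [0, 1/2); t*log(t) on [1/2, 1); exp(-t/2) on [1, ∞)
decompose at 1/6, 1/3; ℳ[f](s) sums the 3 pieces' integrals
on [0, 1/6): add ∫ 3*t·t^(s-1) dt
for t in [1/6, 1/3): the term is ∫ sqrt(3)*sqrt(t)*log(3*t)·t^(s-1)
for t in [1/3, ∞): the term is ∫ sqrt(3)*exp(-3*t/2)/(3*sqrt(t))·t^(s-1)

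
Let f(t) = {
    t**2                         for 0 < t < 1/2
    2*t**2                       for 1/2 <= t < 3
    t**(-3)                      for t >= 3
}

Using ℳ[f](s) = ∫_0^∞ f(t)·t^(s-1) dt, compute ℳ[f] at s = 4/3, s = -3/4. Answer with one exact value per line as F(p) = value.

reversing the shared t-power: 1 on [0, 1/2); 2 on [1/2, 3); t**(-5) on [3, ∞)
invert the shared t-power to get t on [0, 1/2); 2*t on [1/2, 3); t**(-4) on [3, ∞)
cuts at 1/2, 3: linearity sums the 3 kernel integrals
∫ over [0, 1/2) of t**2·t^(s-1) joins the sum
the [1/2, 3) slice contributes ∫ 2*t**2·t^(s-1) dt
on [3, ∞): add ∫ t**(-3)·t^(s-1) dt

F(4/3) = 2**(2/3)*(-9 + 3904*6**(1/3))/480
F(-3/4) = 2**(3/4)*(-243 + 2918*6**(1/4))/1215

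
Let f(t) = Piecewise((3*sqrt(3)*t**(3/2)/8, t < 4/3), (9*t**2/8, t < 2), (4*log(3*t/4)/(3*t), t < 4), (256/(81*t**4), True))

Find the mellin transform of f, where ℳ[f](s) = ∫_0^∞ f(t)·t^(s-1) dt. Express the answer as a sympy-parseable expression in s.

2**s*(324*2**s*(s - 4)*(s + 2)*(s**2 - 2*s + 1) - 324*2**s*(s - 4)*(2*s + 3)*(s**2 - 2*s + 1) - 108*3**s*s*(s - 4)*(s + 2)*(2*s + 3)*log(3) + 108*3**s*s*(s - 4)*(s + 2)*(2*s + 3)*log(2) - 108*3**s*(s - 4)*(s + 2)*(2*s + 3)*log(2) + 108*3**s*(s - 4)*(s + 2)*(2*s + 3) + 108*3**s*(s - 4)*(s + 2)*(2*s + 3)*log(3) + 729*3**s*(s - 4)*(2*s + 3)*(s**2 - 2*s + 1) + 54*6**s*s*(s - 4)*(s + 2)*(2*s + 3)*log(3) - 54*6**s*(s - 4)*(s + 2)*(2*s + 3)*log(3) - 54*6**s*(s - 4)*(s + 2)*(2*s + 3) - 2*6**s*(s + 2)*(2*s + 3)*(s**2 - 2*s + 1))/(162*3**s*(s - 4)*(s + 2)*(2*s + 3)*(s**2 - 2*s + 1))
  -3/2 < Re(s) < 4

strip the common scale on t: t**(3/2)/8 on [0, 4); t**2/8 on [4, 6); 4*log(t/4)/t on [6, 12); …
remove the common scale on t first: sqrt(2)*t**(3/2)/4 on [0, 2); t**2/2 on [2, 3); 2*log(t/2)/t on [3, 6); …
peel off the common scale on t: t**(3/2) on [0, 1); 2*t**2 on [1, 3/2); log(t)/t on [3/2, 3); …
breakpoints 4/3, 2, 4: one integral from each of the 4 segments
piece [0, 4/3): integrate 3*sqrt(3)*t**(3/2)/8 against the kernel
between 4/3 and 2 the integrand is 9*t**2/8·t^(s-1)
segment [2, 4) carries 4*log(3*t/4)/(3*t); integrate it
∫ 256/(81*t**4)·t^(s-1) over [4, ∞)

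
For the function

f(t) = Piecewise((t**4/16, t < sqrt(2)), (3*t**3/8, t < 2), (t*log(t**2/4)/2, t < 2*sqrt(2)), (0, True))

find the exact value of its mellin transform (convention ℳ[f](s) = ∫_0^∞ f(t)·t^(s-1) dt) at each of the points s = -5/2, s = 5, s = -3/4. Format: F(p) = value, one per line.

F(-5/2) = 2**(1/4)*(-54 - 3*sqrt(2)*log(2) - sqrt(2) + 62*2**(1/4))/72
F(5) = -43/36 + sqrt(2)/9 + 128*log(2)/3
F(-3/4) = 2**(1/8)*(-1248*2**(1/4) - 26 + 3*sqrt(2) + 156*2**(1/4)*log(2) + 1300*2**(1/8))/78

strip the common scale on t: t**4 on [0, sqrt(2)/2); 3*t**3 on [sqrt(2)/2, 1); t*log(t**2) on [1, sqrt(2))
undo the shared t-power: t**3 on [0, sqrt(2)/2); 3*t**2 on [sqrt(2)/2, 1); log(t**2) on [1, sqrt(2))
invert the power substitution to get t**(3/2) on [0, 1/2); 3*t on [1/2, 1); log(t) on [1, 2)
cuts at sqrt(2), 2: linearity sums the 3 kernel integrals
for t in [0, sqrt(2)): the term is ∫ t**4/16·t^(s-1)
the [sqrt(2), 2) slice contributes ∫ 3*t**3/8·t^(s-1) dt
segment 2 to 2*sqrt(2) holds t*log(t**2/4)/2; add its integral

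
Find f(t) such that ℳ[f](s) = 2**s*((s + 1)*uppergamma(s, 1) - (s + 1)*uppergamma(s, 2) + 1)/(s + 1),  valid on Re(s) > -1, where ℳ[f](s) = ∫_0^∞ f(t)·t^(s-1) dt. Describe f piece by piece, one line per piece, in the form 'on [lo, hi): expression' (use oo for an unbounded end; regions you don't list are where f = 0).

peel off the common scale on t: t on [0, 1); exp(-t) on [1, 2)
split f at 2: ℳ[f](s) collects 2 kernel integrals
for t in [0, 2): the term is ∫ t/2·t^(s-1)
over [2, 4), the kernel integral of exp(-t/2) enters the sum

on [0, 2): t/2
on [2, 4): exp(-t/2)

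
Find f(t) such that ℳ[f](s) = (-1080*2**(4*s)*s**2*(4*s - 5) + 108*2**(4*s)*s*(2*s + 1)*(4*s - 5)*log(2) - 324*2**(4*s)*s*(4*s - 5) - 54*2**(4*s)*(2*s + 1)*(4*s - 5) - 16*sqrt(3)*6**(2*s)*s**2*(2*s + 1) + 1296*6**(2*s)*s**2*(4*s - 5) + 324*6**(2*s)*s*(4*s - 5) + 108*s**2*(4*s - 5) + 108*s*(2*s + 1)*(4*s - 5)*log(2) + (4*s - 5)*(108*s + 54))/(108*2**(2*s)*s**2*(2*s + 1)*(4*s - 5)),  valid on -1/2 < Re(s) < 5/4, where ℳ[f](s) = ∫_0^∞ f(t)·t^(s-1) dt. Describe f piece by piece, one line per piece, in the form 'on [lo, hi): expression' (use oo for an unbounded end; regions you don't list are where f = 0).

on [0, 1/4): sqrt(t)
on [1/4, 4): log(sqrt(t))
on [4, 9): sqrt(t) + 3
on [9, oo): t**(-5/4)

reversing the power substitution: t on [0, 1/2); log(t) on [1/2, 2); t + 3 on [2, 3); …
split f at 1/4, 4, 9: ℳ[f](s) collects 4 kernel integrals
on [0, 1/4): add ∫ sqrt(t)·t^(s-1) dt
between 1/4 and 4 the integrand is log(sqrt(t))·t^(s-1)
over [4, 9), the kernel integral of (sqrt(t) + 3) enters the sum
between 9 and ∞ the integrand is t**(-5/4)·t^(s-1)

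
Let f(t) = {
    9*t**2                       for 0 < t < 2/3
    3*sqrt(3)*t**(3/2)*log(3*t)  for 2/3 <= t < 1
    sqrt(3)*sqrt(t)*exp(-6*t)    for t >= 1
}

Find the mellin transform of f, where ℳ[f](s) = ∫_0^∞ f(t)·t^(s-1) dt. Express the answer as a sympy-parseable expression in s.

6**(1/2 - s)*(-4*12**(s + 1/2)*(s + 2)*(2*s + 1)*log(2) - 8*12**(s + 1/2)*(s + 2)*log(2) + 8*12**(s + 1/2)*(s + 2) + 2*12**(s + 1/2)*sqrt(2)*(8*s + (2*s + 1)**2 + 8) + 6*18**(s + 1/2)*(s + 2)*(2*s + 1)*log(3) - 12*18**(s + 1/2)*(s + 2) + 12*18**(s + 1/2)*(s + 2)*log(3) + 3**(s + 1/2)*(s + 2)*(8*s + (2*s + 1)**2 + 8)*uppergamma(s + 1/2, 6))/(6*3**s*(s + 2)*(8*s + (2*s + 1)**2 + 8))
  Re(s) > -2

reversing the common scale on t: 4*t**2 on [0, 1); 2*sqrt(2)*t**(3/2)*log(2*t) on [1, 3/2); sqrt(2)*sqrt(t)*exp(-4*t) on [3/2, ∞)
undo the common scale on t: t**2 on [0, 2); t**(3/2)*log(t) on [2, 3); sqrt(t)*exp(-2*t) on [3, ∞)
peel off the shared t-power: t**(3/2) on [0, 2); t*log(t) on [2, 3); exp(-2*t) on [3, ∞)
integrate the 3 segments split at 2/3, 1, then add the results
∫ over [0, 2/3) of 9*t**2·t^(s-1) joins the sum
∫ over [2/3, 1) of 3*sqrt(3)*t**(3/2)*log(3*t)·t^(s-1) joins the sum
segment [1, ∞) carries sqrt(3)*sqrt(t)*exp(-6*t); integrate it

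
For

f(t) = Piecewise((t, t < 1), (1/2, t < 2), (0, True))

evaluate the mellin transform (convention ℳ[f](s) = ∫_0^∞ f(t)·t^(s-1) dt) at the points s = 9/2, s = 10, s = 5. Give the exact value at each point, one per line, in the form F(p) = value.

F(9/2) = 7/99 + 16*sqrt(2)/9
F(10) = 11273/220
F(5) = 49/15

treat the 2 regions marked off by 1 separately and sum
for t in [0, 1): the term is ∫ t·t^(s-1)
the [1, 2) slice contributes ∫ 1/2·t^(s-1) dt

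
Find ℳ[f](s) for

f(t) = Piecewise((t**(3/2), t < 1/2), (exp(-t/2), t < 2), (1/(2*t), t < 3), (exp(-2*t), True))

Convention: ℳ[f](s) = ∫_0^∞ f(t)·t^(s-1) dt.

treat the 4 regions marked off by 1/2, 2, 3 separately and sum
on [0, 1/2): add ∫ t**(3/2)·t^(s-1) dt
over [1/2, 2), the kernel integral of exp(-t/2) enters the sum
for t in [2, 3): the term is ∫ 1/(2*t)·t^(s-1)
on [3, ∞) integrate f = exp(-2*t) against the kernel

(12*24**s*(s - 1)*(2*s + 3)*uppergamma(s, 1/4) - 12*24**s*(s - 1)*(2*s + 3)*uppergamma(s, 1) - 3*24**s*(2*s + 3) + 2*36**s*(2*s + 3) + 12*6**s*(s - 1)*(2*s + 3)*uppergamma(s, 6) + 6*sqrt(2)*6**s*(s - 1))/(12*12**s*(s - 1)*(2*s + 3))
  Re(s) > -3/2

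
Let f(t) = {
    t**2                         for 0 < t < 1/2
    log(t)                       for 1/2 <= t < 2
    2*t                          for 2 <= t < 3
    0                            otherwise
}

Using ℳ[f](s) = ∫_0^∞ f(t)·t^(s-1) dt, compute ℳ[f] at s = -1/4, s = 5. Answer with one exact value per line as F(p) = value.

F(-1/4) = 2**(1/4)*(-224*sqrt(2) - log(2**(42*sqrt(2) + 84)) + 28*6**(3/4) + 339)/21
F(5) = 205*log(2)/32 + 14810143/67200

breakpoints 1/2, 2: one integral from each of the 3 segments
∫ over [0, 1/2) of t**2·t^(s-1) joins the sum
the [1/2, 2) slice contributes ∫ log(t)·t^(s-1) dt
segment 2 to 3 holds 2*t; add its integral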